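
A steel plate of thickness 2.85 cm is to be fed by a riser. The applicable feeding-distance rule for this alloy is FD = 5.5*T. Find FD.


Formula: FD = 5.5 * T  (riser feeding-distance rule)
FD = 5.5 * 2.85 cm = 15.6750 cm

Answer: 15.6750 cm


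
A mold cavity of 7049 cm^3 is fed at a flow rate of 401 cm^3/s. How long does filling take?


Formula: t_fill = V_mold / Q_flow
t = 7049 cm^3 / 401 cm^3/s = 17.5786 s

Answer: 17.5786 s


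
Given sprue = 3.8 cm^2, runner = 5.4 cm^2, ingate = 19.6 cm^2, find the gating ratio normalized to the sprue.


Sprue:Runner:Ingate = 1 : 5.4/3.8 : 19.6/3.8 = 1:1.42:5.16

1:1.42:5.16


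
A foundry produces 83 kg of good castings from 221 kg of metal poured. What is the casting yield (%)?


Formula: Casting Yield = (W_good / W_total) * 100
Yield = (83 kg / 221 kg) * 100 = 37.5566%

Final answer: 37.5566%


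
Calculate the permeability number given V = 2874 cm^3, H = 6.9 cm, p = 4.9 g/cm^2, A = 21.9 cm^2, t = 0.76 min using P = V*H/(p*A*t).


Formula: Permeability Number P = (V * H) / (p * A * t)
Numerator: V * H = 2874 * 6.9 = 19830.6
Denominator: p * A * t = 4.9 * 21.9 * 0.76 = 81.5556
P = 19830.6 / 81.5556 = 243.1544

Final answer: 243.1544


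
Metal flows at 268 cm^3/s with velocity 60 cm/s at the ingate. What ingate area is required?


Formula: A_ingate = Q / v  (continuity equation)
A = 268 cm^3/s / 60 cm/s = 4.4667 cm^2

Answer: 4.4667 cm^2


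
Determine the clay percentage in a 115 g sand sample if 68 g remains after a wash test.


Formula: Clay% = (W_total - W_washed) / W_total * 100
Clay mass = 115 - 68 = 47 g
Clay% = 47 / 115 * 100 = 40.8696%


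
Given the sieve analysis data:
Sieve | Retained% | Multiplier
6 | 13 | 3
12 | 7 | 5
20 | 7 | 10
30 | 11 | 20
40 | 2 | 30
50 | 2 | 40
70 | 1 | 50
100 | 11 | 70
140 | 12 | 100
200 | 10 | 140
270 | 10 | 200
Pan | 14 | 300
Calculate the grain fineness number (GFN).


Formula: GFN = sum(pct * multiplier) / sum(pct)
sum(pct * multiplier) = 10124
sum(pct) = 100
GFN = 10124 / 100 = 101.24

Final answer: 101.24


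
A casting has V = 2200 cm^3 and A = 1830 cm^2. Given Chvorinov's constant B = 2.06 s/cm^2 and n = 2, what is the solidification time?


Formula: t_s = B * (V/A)^n  (Chvorinov's rule, n=2)
Modulus M = V/A = 2200/1830 = 1.202186 cm
M^2 = 1.202186^2 = 1.445251 cm^2
t_s = 2.06 * 1.445251 = 2.9772 s

2.9772 s


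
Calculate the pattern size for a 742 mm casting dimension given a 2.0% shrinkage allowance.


Formula: L_pattern = L_casting * (1 + shrinkage_rate/100)
Shrinkage factor = 1 + 2.0/100 = 1.02
L_pattern = 742 mm * 1.02 = 756.8400 mm


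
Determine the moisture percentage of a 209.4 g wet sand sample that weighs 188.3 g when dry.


Formula: MC = (W_wet - W_dry) / W_wet * 100
Water mass = 209.4 - 188.3 = 21.1 g
MC = 21.1 / 209.4 * 100 = 10.0764%

Final answer: 10.0764%


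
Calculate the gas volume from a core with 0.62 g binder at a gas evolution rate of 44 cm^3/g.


Formula: V_gas = W_binder * gas_evolution_rate
V = 0.62 g * 44 cm^3/g = 27.2800 cm^3

Answer: 27.2800 cm^3


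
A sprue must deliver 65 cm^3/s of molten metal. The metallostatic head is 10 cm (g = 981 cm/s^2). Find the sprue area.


Formula: v = sqrt(2*g*h), A = Q/v
Velocity: v = sqrt(2 * 981 * 10) = sqrt(19620) = 140.0714 cm/s
Sprue area: A = Q / v = 65 / 140.0714 = 0.4640 cm^2

0.4640 cm^2


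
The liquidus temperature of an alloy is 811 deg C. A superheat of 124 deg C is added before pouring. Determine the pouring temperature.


Formula: T_pour = T_melt + Superheat
T_pour = 811 + 124 = 935 deg C


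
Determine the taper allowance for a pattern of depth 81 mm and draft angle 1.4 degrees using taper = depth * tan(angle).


Formula: taper = depth * tan(draft_angle)
tan(1.4 deg) = 0.0244395
taper = 81 mm * 0.0244395 = 1.9796 mm

Final answer: 1.9796 mm


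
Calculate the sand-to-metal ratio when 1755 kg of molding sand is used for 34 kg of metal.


Formula: Sand-to-Metal Ratio = W_sand / W_metal
Ratio = 1755 kg / 34 kg = 51.6176

Final answer: 51.6176


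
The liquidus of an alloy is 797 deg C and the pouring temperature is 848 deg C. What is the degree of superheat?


Formula: Superheat = T_pour - T_melt
Superheat = 848 - 797 = 51 deg C

Final answer: 51 deg C


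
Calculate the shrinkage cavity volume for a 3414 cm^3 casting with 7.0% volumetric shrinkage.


Formula: V_shrink = V_casting * shrinkage_pct / 100
V_shrink = 3414 cm^3 * 7.0 / 100 = 238.9800 cm^3

Final answer: 238.9800 cm^3


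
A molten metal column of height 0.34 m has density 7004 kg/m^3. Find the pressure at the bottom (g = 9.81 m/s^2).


Formula: P = rho * g * h
rho * g = 7004 * 9.81 = 68709.24 N/m^3
P = 68709.24 * 0.34 = 23361.1416 Pa

Final answer: 23361.1416 Pa


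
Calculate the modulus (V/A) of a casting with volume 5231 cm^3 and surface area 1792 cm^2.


Formula: Casting Modulus M = V / A
M = 5231 cm^3 / 1792 cm^2 = 2.9191 cm

Answer: 2.9191 cm


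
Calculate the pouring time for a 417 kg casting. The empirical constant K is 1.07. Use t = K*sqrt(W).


Formula: t = K * sqrt(W)
sqrt(W) = sqrt(417) = 20.42058
t = 1.07 * 20.42058 = 21.8500 s

Final answer: 21.8500 s


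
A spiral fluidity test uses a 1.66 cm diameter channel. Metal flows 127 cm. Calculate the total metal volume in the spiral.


Formula: V = pi * (d/2)^2 * L  (cylinder volume)
Radius = 1.66/2 = 0.83 cm
V = pi * 0.83^2 * 127 = 274.8589 cm^3

274.8589 cm^3


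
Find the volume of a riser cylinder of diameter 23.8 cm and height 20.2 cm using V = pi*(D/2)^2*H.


Formula: V = pi * (D/2)^2 * H  (cylinder volume)
Radius = D/2 = 23.8/2 = 11.9 cm
V = pi * 11.9^2 * 20.2 = 8986.5949 cm^3


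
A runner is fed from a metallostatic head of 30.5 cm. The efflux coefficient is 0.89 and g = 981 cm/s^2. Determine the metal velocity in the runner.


Formula: v = Cd * sqrt(2 * g * h)  (Torricelli with discharge coefficient)
2*g*h = 2 * 981 * 30.5 = 59841.0 cm^2/s^2
sqrt(59841.0) = 244.62420 cm/s
v = 0.89 * 244.62420 = 217.7155 cm/s

Final answer: 217.7155 cm/s


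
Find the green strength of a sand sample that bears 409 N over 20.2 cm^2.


Formula: Compressive Strength = Force / Area
Strength = 409 N / 20.2 cm^2 = 20.2475 N/cm^2

Final answer: 20.2475 N/cm^2


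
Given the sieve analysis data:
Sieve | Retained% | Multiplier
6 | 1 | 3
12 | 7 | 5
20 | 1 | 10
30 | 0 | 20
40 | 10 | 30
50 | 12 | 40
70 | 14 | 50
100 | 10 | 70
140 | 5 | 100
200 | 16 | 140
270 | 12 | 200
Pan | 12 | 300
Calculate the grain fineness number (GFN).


Formula: GFN = sum(pct * multiplier) / sum(pct)
sum(pct * multiplier) = 10968
sum(pct) = 100
GFN = 10968 / 100 = 109.68


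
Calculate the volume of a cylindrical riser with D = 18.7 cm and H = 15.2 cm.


Formula: V = pi * (D/2)^2 * H  (cylinder volume)
Radius = D/2 = 18.7/2 = 9.35 cm
V = pi * 9.35^2 * 15.2 = 4174.6174 cm^3

Final answer: 4174.6174 cm^3


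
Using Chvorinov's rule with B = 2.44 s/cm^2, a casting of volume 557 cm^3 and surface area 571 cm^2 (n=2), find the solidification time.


Formula: t_s = B * (V/A)^n  (Chvorinov's rule, n=2)
Modulus M = V/A = 557/571 = 0.975482 cm
M^2 = 0.975482^2 = 0.951565 cm^2
t_s = 2.44 * 0.951565 = 2.3218 s

2.3218 s


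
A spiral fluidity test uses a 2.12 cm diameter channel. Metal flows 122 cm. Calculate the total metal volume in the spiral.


Formula: V = pi * (d/2)^2 * L  (cylinder volume)
Radius = 2.12/2 = 1.06 cm
V = pi * 1.06^2 * 122 = 430.6470 cm^3

Final answer: 430.6470 cm^3


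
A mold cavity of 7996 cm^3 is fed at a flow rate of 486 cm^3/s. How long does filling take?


Formula: t_fill = V_mold / Q_flow
t = 7996 cm^3 / 486 cm^3/s = 16.4527 s

Final answer: 16.4527 s


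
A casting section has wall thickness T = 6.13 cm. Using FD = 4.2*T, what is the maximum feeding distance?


Formula: FD = 4.2 * T  (riser feeding-distance rule)
FD = 4.2 * 6.13 cm = 25.7460 cm

Answer: 25.7460 cm


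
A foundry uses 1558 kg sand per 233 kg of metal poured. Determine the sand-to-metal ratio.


Formula: Sand-to-Metal Ratio = W_sand / W_metal
Ratio = 1558 kg / 233 kg = 6.6867

Final answer: 6.6867


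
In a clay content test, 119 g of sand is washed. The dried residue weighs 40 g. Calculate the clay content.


Formula: Clay% = (W_total - W_washed) / W_total * 100
Clay mass = 119 - 40 = 79 g
Clay% = 79 / 119 * 100 = 66.3866%

Answer: 66.3866%


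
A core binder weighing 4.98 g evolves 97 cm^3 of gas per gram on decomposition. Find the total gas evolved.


Formula: V_gas = W_binder * gas_evolution_rate
V = 4.98 g * 97 cm^3/g = 483.0600 cm^3

483.0600 cm^3


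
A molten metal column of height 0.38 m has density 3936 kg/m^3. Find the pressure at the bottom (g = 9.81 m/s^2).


Formula: P = rho * g * h
rho * g = 3936 * 9.81 = 38612.16 N/m^3
P = 38612.16 * 0.38 = 14672.6208 Pa

14672.6208 Pa


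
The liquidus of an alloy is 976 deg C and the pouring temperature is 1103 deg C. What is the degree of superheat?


Formula: Superheat = T_pour - T_melt
Superheat = 1103 - 976 = 127 deg C

Answer: 127 deg C


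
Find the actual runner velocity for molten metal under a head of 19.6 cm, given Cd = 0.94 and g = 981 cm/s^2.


Formula: v = Cd * sqrt(2 * g * h)  (Torricelli with discharge coefficient)
2*g*h = 2 * 981 * 19.6 = 38455.2 cm^2/s^2
sqrt(38455.2) = 196.09997 cm/s
v = 0.94 * 196.09997 = 184.3340 cm/s

184.3340 cm/s


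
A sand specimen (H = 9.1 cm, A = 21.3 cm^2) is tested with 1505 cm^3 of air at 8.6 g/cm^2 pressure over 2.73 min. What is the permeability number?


Formula: Permeability Number P = (V * H) / (p * A * t)
Numerator: V * H = 1505 * 9.1 = 13695.5
Denominator: p * A * t = 8.6 * 21.3 * 2.73 = 500.0814
P = 13695.5 / 500.0814 = 27.3865

27.3865


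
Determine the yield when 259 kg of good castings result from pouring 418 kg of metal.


Formula: Casting Yield = (W_good / W_total) * 100
Yield = (259 kg / 418 kg) * 100 = 61.9617%

Final answer: 61.9617%


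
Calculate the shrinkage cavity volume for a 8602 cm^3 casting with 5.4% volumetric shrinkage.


Formula: V_shrink = V_casting * shrinkage_pct / 100
V_shrink = 8602 cm^3 * 5.4 / 100 = 464.5080 cm^3

Answer: 464.5080 cm^3


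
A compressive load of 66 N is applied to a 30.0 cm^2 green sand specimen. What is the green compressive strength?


Formula: Compressive Strength = Force / Area
Strength = 66 N / 30.0 cm^2 = 2.2000 N/cm^2

Final answer: 2.2000 N/cm^2


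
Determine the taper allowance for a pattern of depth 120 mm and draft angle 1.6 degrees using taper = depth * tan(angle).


Formula: taper = depth * tan(draft_angle)
tan(1.6 deg) = 0.0279325
taper = 120 mm * 0.0279325 = 3.3519 mm

3.3519 mm


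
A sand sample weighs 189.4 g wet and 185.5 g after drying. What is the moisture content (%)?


Formula: MC = (W_wet - W_dry) / W_wet * 100
Water mass = 189.4 - 185.5 = 3.9 g
MC = 3.9 / 189.4 * 100 = 2.0591%


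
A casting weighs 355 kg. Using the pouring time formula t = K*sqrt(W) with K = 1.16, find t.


Formula: t = K * sqrt(W)
sqrt(W) = sqrt(355) = 18.84144
t = 1.16 * 18.84144 = 21.8561 s

Answer: 21.8561 s


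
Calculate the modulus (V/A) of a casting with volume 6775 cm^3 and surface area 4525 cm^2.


Formula: Casting Modulus M = V / A
M = 6775 cm^3 / 4525 cm^2 = 1.4972 cm

Final answer: 1.4972 cm


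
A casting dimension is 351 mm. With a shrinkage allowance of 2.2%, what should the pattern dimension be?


Formula: L_pattern = L_casting * (1 + shrinkage_rate/100)
Shrinkage factor = 1 + 2.2/100 = 1.022
L_pattern = 351 mm * 1.022 = 358.7220 mm

Final answer: 358.7220 mm


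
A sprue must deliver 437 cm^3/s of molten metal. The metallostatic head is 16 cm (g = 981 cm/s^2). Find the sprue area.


Formula: v = sqrt(2*g*h), A = Q/v
Velocity: v = sqrt(2 * 981 * 16) = sqrt(31392) = 177.1779 cm/s
Sprue area: A = Q / v = 437 / 177.1779 = 2.4664 cm^2


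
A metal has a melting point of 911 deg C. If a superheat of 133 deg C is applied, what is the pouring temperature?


Formula: T_pour = T_melt + Superheat
T_pour = 911 + 133 = 1044 deg C


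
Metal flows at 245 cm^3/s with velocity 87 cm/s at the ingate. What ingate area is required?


Formula: A_ingate = Q / v  (continuity equation)
A = 245 cm^3/s / 87 cm/s = 2.8161 cm^2

Answer: 2.8161 cm^2


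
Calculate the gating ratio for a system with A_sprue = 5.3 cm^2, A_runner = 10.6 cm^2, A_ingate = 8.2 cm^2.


Sprue:Runner:Ingate = 1 : 10.6/5.3 : 8.2/5.3 = 1:2.00:1.55

Answer: 1:2.00:1.55


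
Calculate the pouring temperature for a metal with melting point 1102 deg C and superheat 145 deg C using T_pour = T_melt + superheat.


Formula: T_pour = T_melt + Superheat
T_pour = 1102 + 145 = 1247 deg C

Final answer: 1247 deg C


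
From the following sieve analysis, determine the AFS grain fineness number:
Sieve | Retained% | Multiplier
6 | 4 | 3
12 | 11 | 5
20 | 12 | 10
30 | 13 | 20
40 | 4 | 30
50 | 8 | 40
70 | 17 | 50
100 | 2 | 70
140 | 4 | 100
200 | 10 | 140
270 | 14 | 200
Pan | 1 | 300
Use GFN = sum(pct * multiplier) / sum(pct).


Formula: GFN = sum(pct * multiplier) / sum(pct)
sum(pct * multiplier) = 6777
sum(pct) = 100
GFN = 6777 / 100 = 67.77

67.77


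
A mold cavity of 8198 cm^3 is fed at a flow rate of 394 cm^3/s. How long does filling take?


Formula: t_fill = V_mold / Q_flow
t = 8198 cm^3 / 394 cm^3/s = 20.8071 s

20.8071 s


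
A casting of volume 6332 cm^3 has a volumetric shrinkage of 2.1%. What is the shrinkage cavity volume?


Formula: V_shrink = V_casting * shrinkage_pct / 100
V_shrink = 6332 cm^3 * 2.1 / 100 = 132.9720 cm^3

Answer: 132.9720 cm^3


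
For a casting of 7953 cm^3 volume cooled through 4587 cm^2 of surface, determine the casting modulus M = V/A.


Formula: Casting Modulus M = V / A
M = 7953 cm^3 / 4587 cm^2 = 1.7338 cm


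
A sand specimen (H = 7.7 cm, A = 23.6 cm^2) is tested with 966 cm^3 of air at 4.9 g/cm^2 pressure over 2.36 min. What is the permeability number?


Formula: Permeability Number P = (V * H) / (p * A * t)
Numerator: V * H = 966 * 7.7 = 7438.2
Denominator: p * A * t = 4.9 * 23.6 * 2.36 = 272.9104
P = 7438.2 / 272.9104 = 27.2551

Answer: 27.2551


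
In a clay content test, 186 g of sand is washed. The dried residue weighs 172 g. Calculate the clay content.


Formula: Clay% = (W_total - W_washed) / W_total * 100
Clay mass = 186 - 172 = 14 g
Clay% = 14 / 186 * 100 = 7.5269%

7.5269%


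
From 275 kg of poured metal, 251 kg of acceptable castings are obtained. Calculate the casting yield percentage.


Formula: Casting Yield = (W_good / W_total) * 100
Yield = (251 kg / 275 kg) * 100 = 91.2727%

Final answer: 91.2727%


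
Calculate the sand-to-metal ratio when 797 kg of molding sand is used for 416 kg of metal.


Formula: Sand-to-Metal Ratio = W_sand / W_metal
Ratio = 797 kg / 416 kg = 1.9159


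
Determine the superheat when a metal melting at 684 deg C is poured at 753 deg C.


Formula: Superheat = T_pour - T_melt
Superheat = 753 - 684 = 69 deg C


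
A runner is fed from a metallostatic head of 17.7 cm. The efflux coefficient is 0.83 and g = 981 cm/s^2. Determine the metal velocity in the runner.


Formula: v = Cd * sqrt(2 * g * h)  (Torricelli with discharge coefficient)
2*g*h = 2 * 981 * 17.7 = 34727.4 cm^2/s^2
sqrt(34727.4) = 186.35289 cm/s
v = 0.83 * 186.35289 = 154.6729 cm/s

Answer: 154.6729 cm/s


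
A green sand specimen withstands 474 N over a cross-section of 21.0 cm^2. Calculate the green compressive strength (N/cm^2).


Formula: Compressive Strength = Force / Area
Strength = 474 N / 21.0 cm^2 = 22.5714 N/cm^2

22.5714 N/cm^2


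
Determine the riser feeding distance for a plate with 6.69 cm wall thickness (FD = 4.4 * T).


Formula: FD = 4.4 * T  (riser feeding-distance rule)
FD = 4.4 * 6.69 cm = 29.4360 cm


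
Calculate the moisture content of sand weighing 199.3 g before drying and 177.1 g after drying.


Formula: MC = (W_wet - W_dry) / W_wet * 100
Water mass = 199.3 - 177.1 = 22.2 g
MC = 22.2 / 199.3 * 100 = 11.1390%


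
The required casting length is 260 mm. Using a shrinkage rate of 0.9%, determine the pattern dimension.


Formula: L_pattern = L_casting * (1 + shrinkage_rate/100)
Shrinkage factor = 1 + 0.9/100 = 1.009
L_pattern = 260 mm * 1.009 = 262.3400 mm

262.3400 mm


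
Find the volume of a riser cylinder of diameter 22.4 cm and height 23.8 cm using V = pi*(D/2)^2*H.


Formula: V = pi * (D/2)^2 * H  (cylinder volume)
Radius = D/2 = 22.4/2 = 11.2 cm
V = pi * 11.2^2 * 23.8 = 9379.1369 cm^3

9379.1369 cm^3


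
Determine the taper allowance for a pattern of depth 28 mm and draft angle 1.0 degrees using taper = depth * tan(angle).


Formula: taper = depth * tan(draft_angle)
tan(1.0 deg) = 0.0174551
taper = 28 mm * 0.0174551 = 0.4887 mm

0.4887 mm


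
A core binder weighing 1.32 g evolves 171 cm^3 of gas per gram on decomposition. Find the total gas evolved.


Formula: V_gas = W_binder * gas_evolution_rate
V = 1.32 g * 171 cm^3/g = 225.7200 cm^3

225.7200 cm^3


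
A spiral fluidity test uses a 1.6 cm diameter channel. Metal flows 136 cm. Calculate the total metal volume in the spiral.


Formula: V = pi * (d/2)^2 * L  (cylinder volume)
Radius = 1.6/2 = 0.8 cm
V = pi * 0.8^2 * 136 = 273.4442 cm^3

Final answer: 273.4442 cm^3


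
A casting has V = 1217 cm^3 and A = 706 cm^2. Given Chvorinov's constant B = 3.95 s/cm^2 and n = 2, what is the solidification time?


Formula: t_s = B * (V/A)^n  (Chvorinov's rule, n=2)
Modulus M = V/A = 1217/706 = 1.723796 cm
M^2 = 1.723796^2 = 2.971473 cm^2
t_s = 3.95 * 2.971473 = 11.7373 s


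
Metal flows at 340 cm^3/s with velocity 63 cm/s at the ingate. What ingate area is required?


Formula: A_ingate = Q / v  (continuity equation)
A = 340 cm^3/s / 63 cm/s = 5.3968 cm^2

5.3968 cm^2


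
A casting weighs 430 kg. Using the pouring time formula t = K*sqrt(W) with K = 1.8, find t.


Formula: t = K * sqrt(W)
sqrt(W) = sqrt(430) = 20.73644
t = 1.8 * 20.73644 = 37.3256 s


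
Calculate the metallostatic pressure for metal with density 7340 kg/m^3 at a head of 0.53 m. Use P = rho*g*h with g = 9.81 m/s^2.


Formula: P = rho * g * h
rho * g = 7340 * 9.81 = 72005.4 N/m^3
P = 72005.4 * 0.53 = 38162.8620 Pa


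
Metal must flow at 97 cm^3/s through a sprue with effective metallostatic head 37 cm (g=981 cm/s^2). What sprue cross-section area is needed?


Formula: v = sqrt(2*g*h), A = Q/v
Velocity: v = sqrt(2 * 981 * 37) = sqrt(72594) = 269.4327 cm/s
Sprue area: A = Q / v = 97 / 269.4327 = 0.3600 cm^2

Final answer: 0.3600 cm^2


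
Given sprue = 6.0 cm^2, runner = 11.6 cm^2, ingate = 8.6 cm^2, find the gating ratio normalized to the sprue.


Sprue:Runner:Ingate = 1 : 11.6/6.0 : 8.6/6.0 = 1:1.93:1.43


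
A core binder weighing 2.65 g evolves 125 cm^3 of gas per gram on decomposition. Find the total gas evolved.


Formula: V_gas = W_binder * gas_evolution_rate
V = 2.65 g * 125 cm^3/g = 331.2500 cm^3

Final answer: 331.2500 cm^3


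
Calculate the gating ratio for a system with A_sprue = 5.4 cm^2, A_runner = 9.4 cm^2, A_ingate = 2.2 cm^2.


Sprue:Runner:Ingate = 1 : 9.4/5.4 : 2.2/5.4 = 1:1.74:0.41


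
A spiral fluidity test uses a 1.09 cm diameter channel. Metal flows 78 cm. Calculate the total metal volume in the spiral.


Formula: V = pi * (d/2)^2 * L  (cylinder volume)
Radius = 1.09/2 = 0.545 cm
V = pi * 0.545^2 * 78 = 72.7843 cm^3

Answer: 72.7843 cm^3


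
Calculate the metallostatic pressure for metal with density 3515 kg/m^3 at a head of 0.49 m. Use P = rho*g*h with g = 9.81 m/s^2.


Formula: P = rho * g * h
rho * g = 3515 * 9.81 = 34482.15 N/m^3
P = 34482.15 * 0.49 = 16896.2535 Pa

Answer: 16896.2535 Pa


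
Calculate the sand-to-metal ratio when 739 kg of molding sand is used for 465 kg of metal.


Formula: Sand-to-Metal Ratio = W_sand / W_metal
Ratio = 739 kg / 465 kg = 1.5892


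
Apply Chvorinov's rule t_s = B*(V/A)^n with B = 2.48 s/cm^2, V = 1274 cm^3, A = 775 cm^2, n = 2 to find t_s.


Formula: t_s = B * (V/A)^n  (Chvorinov's rule, n=2)
Modulus M = V/A = 1274/775 = 1.643871 cm
M^2 = 1.643871^2 = 2.702312 cm^2
t_s = 2.48 * 2.702312 = 6.7017 s

Answer: 6.7017 s


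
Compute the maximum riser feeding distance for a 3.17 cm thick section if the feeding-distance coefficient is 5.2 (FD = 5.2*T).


Formula: FD = 5.2 * T  (riser feeding-distance rule)
FD = 5.2 * 3.17 cm = 16.4840 cm


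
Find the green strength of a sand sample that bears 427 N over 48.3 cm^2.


Formula: Compressive Strength = Force / Area
Strength = 427 N / 48.3 cm^2 = 8.8406 N/cm^2

8.8406 N/cm^2


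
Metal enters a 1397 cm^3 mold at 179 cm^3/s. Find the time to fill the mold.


Formula: t_fill = V_mold / Q_flow
t = 1397 cm^3 / 179 cm^3/s = 7.8045 s

Final answer: 7.8045 s


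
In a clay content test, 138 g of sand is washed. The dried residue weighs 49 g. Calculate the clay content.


Formula: Clay% = (W_total - W_washed) / W_total * 100
Clay mass = 138 - 49 = 89 g
Clay% = 89 / 138 * 100 = 64.4928%

Answer: 64.4928%


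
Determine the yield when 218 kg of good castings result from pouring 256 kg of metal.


Formula: Casting Yield = (W_good / W_total) * 100
Yield = (218 kg / 256 kg) * 100 = 85.1562%


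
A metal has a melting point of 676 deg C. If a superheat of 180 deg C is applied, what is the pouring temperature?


Formula: T_pour = T_melt + Superheat
T_pour = 676 + 180 = 856 deg C


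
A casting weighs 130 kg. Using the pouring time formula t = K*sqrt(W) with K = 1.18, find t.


Formula: t = K * sqrt(W)
sqrt(W) = sqrt(130) = 11.40175
t = 1.18 * 11.40175 = 13.4541 s

Final answer: 13.4541 s


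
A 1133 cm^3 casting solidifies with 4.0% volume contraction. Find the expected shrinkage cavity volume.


Formula: V_shrink = V_casting * shrinkage_pct / 100
V_shrink = 1133 cm^3 * 4.0 / 100 = 45.3200 cm^3

Final answer: 45.3200 cm^3


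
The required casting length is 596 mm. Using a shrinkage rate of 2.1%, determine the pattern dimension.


Formula: L_pattern = L_casting * (1 + shrinkage_rate/100)
Shrinkage factor = 1 + 2.1/100 = 1.021
L_pattern = 596 mm * 1.021 = 608.5160 mm

Final answer: 608.5160 mm


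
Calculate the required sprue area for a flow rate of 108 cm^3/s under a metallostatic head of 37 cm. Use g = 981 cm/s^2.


Formula: v = sqrt(2*g*h), A = Q/v
Velocity: v = sqrt(2 * 981 * 37) = sqrt(72594) = 269.4327 cm/s
Sprue area: A = Q / v = 108 / 269.4327 = 0.4008 cm^2

0.4008 cm^2


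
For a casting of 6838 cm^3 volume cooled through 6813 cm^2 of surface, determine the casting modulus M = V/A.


Formula: Casting Modulus M = V / A
M = 6838 cm^3 / 6813 cm^2 = 1.0037 cm

Answer: 1.0037 cm


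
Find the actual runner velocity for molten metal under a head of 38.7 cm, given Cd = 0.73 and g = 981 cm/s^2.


Formula: v = Cd * sqrt(2 * g * h)  (Torricelli with discharge coefficient)
2*g*h = 2 * 981 * 38.7 = 75929.4 cm^2/s^2
sqrt(75929.4) = 275.55290 cm/s
v = 0.73 * 275.55290 = 201.1536 cm/s

Answer: 201.1536 cm/s


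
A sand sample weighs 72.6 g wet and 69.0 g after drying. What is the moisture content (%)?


Formula: MC = (W_wet - W_dry) / W_wet * 100
Water mass = 72.6 - 69.0 = 3.6 g
MC = 3.6 / 72.6 * 100 = 4.9587%


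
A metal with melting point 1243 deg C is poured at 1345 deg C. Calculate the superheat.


Formula: Superheat = T_pour - T_melt
Superheat = 1345 - 1243 = 102 deg C

Answer: 102 deg C


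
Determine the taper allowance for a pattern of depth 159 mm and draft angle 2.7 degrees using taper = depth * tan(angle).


Formula: taper = depth * tan(draft_angle)
tan(2.7 deg) = 0.0471588
taper = 159 mm * 0.0471588 = 7.4982 mm


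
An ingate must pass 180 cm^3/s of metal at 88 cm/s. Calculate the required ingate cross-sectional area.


Formula: A_ingate = Q / v  (continuity equation)
A = 180 cm^3/s / 88 cm/s = 2.0455 cm^2

Final answer: 2.0455 cm^2


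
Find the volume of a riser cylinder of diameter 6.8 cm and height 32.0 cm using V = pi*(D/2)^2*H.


Formula: V = pi * (D/2)^2 * H  (cylinder volume)
Radius = D/2 = 6.8/2 = 3.4 cm
V = pi * 3.4^2 * 32.0 = 1162.1380 cm^3

Final answer: 1162.1380 cm^3


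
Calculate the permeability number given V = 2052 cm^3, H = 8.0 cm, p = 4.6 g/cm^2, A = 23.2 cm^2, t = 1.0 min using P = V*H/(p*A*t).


Formula: Permeability Number P = (V * H) / (p * A * t)
Numerator: V * H = 2052 * 8.0 = 16416.0
Denominator: p * A * t = 4.6 * 23.2 * 1.0 = 106.72
P = 16416.0 / 106.72 = 153.8231

Final answer: 153.8231


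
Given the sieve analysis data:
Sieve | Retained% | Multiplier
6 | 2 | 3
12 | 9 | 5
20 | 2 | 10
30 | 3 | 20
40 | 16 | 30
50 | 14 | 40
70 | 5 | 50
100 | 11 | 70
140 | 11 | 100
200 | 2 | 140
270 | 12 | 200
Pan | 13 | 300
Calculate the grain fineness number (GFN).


Formula: GFN = sum(pct * multiplier) / sum(pct)
sum(pct * multiplier) = 9871
sum(pct) = 100
GFN = 9871 / 100 = 98.71

98.71


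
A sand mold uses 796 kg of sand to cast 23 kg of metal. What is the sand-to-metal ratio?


Formula: Sand-to-Metal Ratio = W_sand / W_metal
Ratio = 796 kg / 23 kg = 34.6087

34.6087


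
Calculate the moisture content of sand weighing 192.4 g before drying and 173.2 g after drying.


Formula: MC = (W_wet - W_dry) / W_wet * 100
Water mass = 192.4 - 173.2 = 19.2 g
MC = 19.2 / 192.4 * 100 = 9.9792%

Final answer: 9.9792%


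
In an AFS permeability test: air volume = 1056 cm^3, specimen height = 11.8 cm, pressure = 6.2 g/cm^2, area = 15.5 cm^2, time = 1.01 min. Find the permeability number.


Formula: Permeability Number P = (V * H) / (p * A * t)
Numerator: V * H = 1056 * 11.8 = 12460.8
Denominator: p * A * t = 6.2 * 15.5 * 1.01 = 97.061
P = 12460.8 / 97.061 = 128.3811


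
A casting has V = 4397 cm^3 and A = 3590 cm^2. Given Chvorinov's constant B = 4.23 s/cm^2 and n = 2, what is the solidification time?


Formula: t_s = B * (V/A)^n  (Chvorinov's rule, n=2)
Modulus M = V/A = 4397/3590 = 1.224791 cm
M^2 = 1.224791^2 = 1.500113 cm^2
t_s = 4.23 * 1.500113 = 6.3455 s

Answer: 6.3455 s


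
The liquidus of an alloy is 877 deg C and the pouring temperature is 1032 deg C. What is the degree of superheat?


Formula: Superheat = T_pour - T_melt
Superheat = 1032 - 877 = 155 deg C

Answer: 155 deg C


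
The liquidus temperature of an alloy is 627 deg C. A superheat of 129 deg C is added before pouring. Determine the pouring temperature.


Formula: T_pour = T_melt + Superheat
T_pour = 627 + 129 = 756 deg C

756 deg C


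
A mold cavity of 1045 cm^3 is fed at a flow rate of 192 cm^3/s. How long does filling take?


Formula: t_fill = V_mold / Q_flow
t = 1045 cm^3 / 192 cm^3/s = 5.4427 s

Answer: 5.4427 s


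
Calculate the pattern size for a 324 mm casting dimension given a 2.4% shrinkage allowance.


Formula: L_pattern = L_casting * (1 + shrinkage_rate/100)
Shrinkage factor = 1 + 2.4/100 = 1.024
L_pattern = 324 mm * 1.024 = 331.7760 mm

Answer: 331.7760 mm


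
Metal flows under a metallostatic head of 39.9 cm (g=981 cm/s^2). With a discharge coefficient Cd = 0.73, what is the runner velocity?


Formula: v = Cd * sqrt(2 * g * h)  (Torricelli with discharge coefficient)
2*g*h = 2 * 981 * 39.9 = 78283.8 cm^2/s^2
sqrt(78283.8) = 279.79242 cm/s
v = 0.73 * 279.79242 = 204.2485 cm/s

Final answer: 204.2485 cm/s


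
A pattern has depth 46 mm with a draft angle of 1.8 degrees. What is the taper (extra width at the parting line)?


Formula: taper = depth * tan(draft_angle)
tan(1.8 deg) = 0.0314263
taper = 46 mm * 0.0314263 = 1.4456 mm

Final answer: 1.4456 mm


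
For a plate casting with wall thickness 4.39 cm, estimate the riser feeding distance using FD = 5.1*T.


Formula: FD = 5.1 * T  (riser feeding-distance rule)
FD = 5.1 * 4.39 cm = 22.3890 cm

22.3890 cm


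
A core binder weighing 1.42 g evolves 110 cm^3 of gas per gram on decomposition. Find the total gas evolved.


Formula: V_gas = W_binder * gas_evolution_rate
V = 1.42 g * 110 cm^3/g = 156.2000 cm^3

Answer: 156.2000 cm^3


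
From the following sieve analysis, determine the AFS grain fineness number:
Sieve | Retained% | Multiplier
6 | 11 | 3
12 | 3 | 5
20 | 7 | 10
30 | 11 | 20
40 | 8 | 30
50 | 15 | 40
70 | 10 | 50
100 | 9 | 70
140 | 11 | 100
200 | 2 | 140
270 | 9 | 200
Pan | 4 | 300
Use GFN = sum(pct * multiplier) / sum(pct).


Formula: GFN = sum(pct * multiplier) / sum(pct)
sum(pct * multiplier) = 6688
sum(pct) = 100
GFN = 6688 / 100 = 66.88

Final answer: 66.88


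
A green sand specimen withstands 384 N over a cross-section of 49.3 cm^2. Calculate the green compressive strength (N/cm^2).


Formula: Compressive Strength = Force / Area
Strength = 384 N / 49.3 cm^2 = 7.7890 N/cm^2

Final answer: 7.7890 N/cm^2


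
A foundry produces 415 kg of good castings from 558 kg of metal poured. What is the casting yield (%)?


Formula: Casting Yield = (W_good / W_total) * 100
Yield = (415 kg / 558 kg) * 100 = 74.3728%

Final answer: 74.3728%


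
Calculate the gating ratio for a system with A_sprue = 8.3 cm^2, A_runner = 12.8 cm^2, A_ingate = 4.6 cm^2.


Sprue:Runner:Ingate = 1 : 12.8/8.3 : 4.6/8.3 = 1:1.54:0.55

Answer: 1:1.54:0.55


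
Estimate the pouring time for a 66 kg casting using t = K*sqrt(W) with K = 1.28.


Formula: t = K * sqrt(W)
sqrt(W) = sqrt(66) = 8.12404
t = 1.28 * 8.12404 = 10.3988 s

Final answer: 10.3988 s


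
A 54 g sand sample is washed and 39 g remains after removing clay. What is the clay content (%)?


Formula: Clay% = (W_total - W_washed) / W_total * 100
Clay mass = 54 - 39 = 15 g
Clay% = 15 / 54 * 100 = 27.7778%


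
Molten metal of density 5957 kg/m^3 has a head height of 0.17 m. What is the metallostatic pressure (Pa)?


Formula: P = rho * g * h
rho * g = 5957 * 9.81 = 58438.17 N/m^3
P = 58438.17 * 0.17 = 9934.4889 Pa


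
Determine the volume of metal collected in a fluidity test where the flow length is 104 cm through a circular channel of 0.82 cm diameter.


Formula: V = pi * (d/2)^2 * L  (cylinder volume)
Radius = 0.82/2 = 0.41 cm
V = pi * 0.41^2 * 104 = 54.9226 cm^3

54.9226 cm^3


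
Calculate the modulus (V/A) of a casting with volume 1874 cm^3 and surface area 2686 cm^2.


Formula: Casting Modulus M = V / A
M = 1874 cm^3 / 2686 cm^2 = 0.6977 cm


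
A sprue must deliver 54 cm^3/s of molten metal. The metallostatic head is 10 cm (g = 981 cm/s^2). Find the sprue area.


Formula: v = sqrt(2*g*h), A = Q/v
Velocity: v = sqrt(2 * 981 * 10) = sqrt(19620) = 140.0714 cm/s
Sprue area: A = Q / v = 54 / 140.0714 = 0.3855 cm^2

Final answer: 0.3855 cm^2


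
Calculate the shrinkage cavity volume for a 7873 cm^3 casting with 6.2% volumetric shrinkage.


Formula: V_shrink = V_casting * shrinkage_pct / 100
V_shrink = 7873 cm^3 * 6.2 / 100 = 488.1260 cm^3


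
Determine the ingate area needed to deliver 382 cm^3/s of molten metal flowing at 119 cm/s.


Formula: A_ingate = Q / v  (continuity equation)
A = 382 cm^3/s / 119 cm/s = 3.2101 cm^2

Answer: 3.2101 cm^2


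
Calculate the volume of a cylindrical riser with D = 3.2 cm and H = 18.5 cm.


Formula: V = pi * (D/2)^2 * H  (cylinder volume)
Radius = D/2 = 3.2/2 = 1.6 cm
V = pi * 1.6^2 * 18.5 = 148.7858 cm^3

148.7858 cm^3


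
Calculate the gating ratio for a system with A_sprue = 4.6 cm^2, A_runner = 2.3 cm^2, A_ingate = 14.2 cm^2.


Sprue:Runner:Ingate = 1 : 2.3/4.6 : 14.2/4.6 = 1:0.50:3.09

Final answer: 1:0.50:3.09


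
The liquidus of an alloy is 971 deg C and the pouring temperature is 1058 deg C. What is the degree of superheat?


Formula: Superheat = T_pour - T_melt
Superheat = 1058 - 971 = 87 deg C

87 deg C


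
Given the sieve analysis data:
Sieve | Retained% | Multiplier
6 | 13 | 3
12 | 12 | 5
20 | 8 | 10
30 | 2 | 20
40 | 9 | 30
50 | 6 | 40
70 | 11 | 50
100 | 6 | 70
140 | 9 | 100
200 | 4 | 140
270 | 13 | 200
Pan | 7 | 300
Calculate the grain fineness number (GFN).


Formula: GFN = sum(pct * multiplier) / sum(pct)
sum(pct * multiplier) = 7859
sum(pct) = 100
GFN = 7859 / 100 = 78.59


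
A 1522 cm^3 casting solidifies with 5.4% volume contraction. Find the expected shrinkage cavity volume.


Formula: V_shrink = V_casting * shrinkage_pct / 100
V_shrink = 1522 cm^3 * 5.4 / 100 = 82.1880 cm^3

Final answer: 82.1880 cm^3


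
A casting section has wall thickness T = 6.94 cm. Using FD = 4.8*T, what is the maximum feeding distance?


Formula: FD = 4.8 * T  (riser feeding-distance rule)
FD = 4.8 * 6.94 cm = 33.3120 cm

33.3120 cm


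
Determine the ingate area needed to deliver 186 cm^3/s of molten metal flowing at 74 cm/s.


Formula: A_ingate = Q / v  (continuity equation)
A = 186 cm^3/s / 74 cm/s = 2.5135 cm^2

2.5135 cm^2


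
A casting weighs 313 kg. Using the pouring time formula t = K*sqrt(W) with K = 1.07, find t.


Formula: t = K * sqrt(W)
sqrt(W) = sqrt(313) = 17.69181
t = 1.07 * 17.69181 = 18.9302 s


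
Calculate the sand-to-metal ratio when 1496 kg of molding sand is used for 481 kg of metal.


Formula: Sand-to-Metal Ratio = W_sand / W_metal
Ratio = 1496 kg / 481 kg = 3.1102

Final answer: 3.1102


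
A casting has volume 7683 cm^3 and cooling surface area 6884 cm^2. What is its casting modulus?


Formula: Casting Modulus M = V / A
M = 7683 cm^3 / 6884 cm^2 = 1.1161 cm

Answer: 1.1161 cm


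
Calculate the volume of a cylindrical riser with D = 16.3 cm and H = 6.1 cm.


Formula: V = pi * (D/2)^2 * H  (cylinder volume)
Radius = D/2 = 16.3/2 = 8.15 cm
V = pi * 8.15^2 * 6.1 = 1272.9019 cm^3


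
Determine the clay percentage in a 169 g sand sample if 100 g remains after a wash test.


Formula: Clay% = (W_total - W_washed) / W_total * 100
Clay mass = 169 - 100 = 69 g
Clay% = 69 / 169 * 100 = 40.8284%

Final answer: 40.8284%


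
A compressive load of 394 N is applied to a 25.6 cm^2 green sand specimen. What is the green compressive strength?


Formula: Compressive Strength = Force / Area
Strength = 394 N / 25.6 cm^2 = 15.3906 N/cm^2

Final answer: 15.3906 N/cm^2


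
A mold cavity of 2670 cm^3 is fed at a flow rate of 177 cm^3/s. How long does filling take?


Formula: t_fill = V_mold / Q_flow
t = 2670 cm^3 / 177 cm^3/s = 15.0847 s


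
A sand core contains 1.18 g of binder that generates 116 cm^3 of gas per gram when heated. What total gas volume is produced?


Formula: V_gas = W_binder * gas_evolution_rate
V = 1.18 g * 116 cm^3/g = 136.8800 cm^3

Final answer: 136.8800 cm^3


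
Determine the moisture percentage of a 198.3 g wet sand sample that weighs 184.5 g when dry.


Formula: MC = (W_wet - W_dry) / W_wet * 100
Water mass = 198.3 - 184.5 = 13.8 g
MC = 13.8 / 198.3 * 100 = 6.9592%

Answer: 6.9592%


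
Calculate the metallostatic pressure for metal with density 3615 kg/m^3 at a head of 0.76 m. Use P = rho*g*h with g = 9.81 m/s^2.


Formula: P = rho * g * h
rho * g = 3615 * 9.81 = 35463.15 N/m^3
P = 35463.15 * 0.76 = 26951.9940 Pa

Answer: 26951.9940 Pa


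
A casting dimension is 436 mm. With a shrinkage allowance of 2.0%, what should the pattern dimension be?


Formula: L_pattern = L_casting * (1 + shrinkage_rate/100)
Shrinkage factor = 1 + 2.0/100 = 1.02
L_pattern = 436 mm * 1.02 = 444.7200 mm

Final answer: 444.7200 mm


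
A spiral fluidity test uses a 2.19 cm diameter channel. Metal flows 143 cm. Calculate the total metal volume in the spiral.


Formula: V = pi * (d/2)^2 * L  (cylinder volume)
Radius = 2.19/2 = 1.095 cm
V = pi * 1.095^2 * 143 = 538.6593 cm^3

Final answer: 538.6593 cm^3


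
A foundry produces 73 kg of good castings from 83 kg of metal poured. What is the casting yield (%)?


Formula: Casting Yield = (W_good / W_total) * 100
Yield = (73 kg / 83 kg) * 100 = 87.9518%

Answer: 87.9518%


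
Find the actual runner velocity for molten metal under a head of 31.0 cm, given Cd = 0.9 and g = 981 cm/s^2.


Formula: v = Cd * sqrt(2 * g * h)  (Torricelli with discharge coefficient)
2*g*h = 2 * 981 * 31.0 = 60822.0 cm^2/s^2
sqrt(60822.0) = 246.62117 cm/s
v = 0.9 * 246.62117 = 221.9591 cm/s

Final answer: 221.9591 cm/s


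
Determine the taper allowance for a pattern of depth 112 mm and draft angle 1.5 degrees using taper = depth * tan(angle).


Formula: taper = depth * tan(draft_angle)
tan(1.5 deg) = 0.0261859
taper = 112 mm * 0.0261859 = 2.9328 mm

Final answer: 2.9328 mm


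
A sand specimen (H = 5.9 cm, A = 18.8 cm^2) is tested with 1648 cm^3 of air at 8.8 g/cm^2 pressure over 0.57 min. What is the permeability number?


Formula: Permeability Number P = (V * H) / (p * A * t)
Numerator: V * H = 1648 * 5.9 = 9723.2
Denominator: p * A * t = 8.8 * 18.8 * 0.57 = 94.3008
P = 9723.2 / 94.3008 = 103.1084

Final answer: 103.1084


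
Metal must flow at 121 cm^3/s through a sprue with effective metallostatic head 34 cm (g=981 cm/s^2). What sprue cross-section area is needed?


Formula: v = sqrt(2*g*h), A = Q/v
Velocity: v = sqrt(2 * 981 * 34) = sqrt(66708) = 258.2789 cm/s
Sprue area: A = Q / v = 121 / 258.2789 = 0.4685 cm^2

Final answer: 0.4685 cm^2


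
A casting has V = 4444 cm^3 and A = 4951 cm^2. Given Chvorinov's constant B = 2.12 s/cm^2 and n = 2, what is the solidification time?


Formula: t_s = B * (V/A)^n  (Chvorinov's rule, n=2)
Modulus M = V/A = 4444/4951 = 0.897596 cm
M^2 = 0.897596^2 = 0.805679 cm^2
t_s = 2.12 * 0.805679 = 1.7080 s


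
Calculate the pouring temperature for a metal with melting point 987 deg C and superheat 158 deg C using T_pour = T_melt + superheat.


Formula: T_pour = T_melt + Superheat
T_pour = 987 + 158 = 1145 deg C


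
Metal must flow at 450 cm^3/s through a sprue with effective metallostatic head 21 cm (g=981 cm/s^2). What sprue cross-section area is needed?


Formula: v = sqrt(2*g*h), A = Q/v
Velocity: v = sqrt(2 * 981 * 21) = sqrt(41202) = 202.9828 cm/s
Sprue area: A = Q / v = 450 / 202.9828 = 2.2169 cm^2

Final answer: 2.2169 cm^2


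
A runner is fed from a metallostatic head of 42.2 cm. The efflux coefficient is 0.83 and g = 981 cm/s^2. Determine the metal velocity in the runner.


Formula: v = Cd * sqrt(2 * g * h)  (Torricelli with discharge coefficient)
2*g*h = 2 * 981 * 42.2 = 82796.4 cm^2/s^2
sqrt(82796.4) = 287.74364 cm/s
v = 0.83 * 287.74364 = 238.8272 cm/s

Answer: 238.8272 cm/s


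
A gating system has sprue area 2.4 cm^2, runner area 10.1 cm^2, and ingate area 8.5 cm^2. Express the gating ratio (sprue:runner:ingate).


Sprue:Runner:Ingate = 1 : 10.1/2.4 : 8.5/2.4 = 1:4.21:3.54

Final answer: 1:4.21:3.54


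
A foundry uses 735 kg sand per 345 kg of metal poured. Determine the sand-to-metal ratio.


Formula: Sand-to-Metal Ratio = W_sand / W_metal
Ratio = 735 kg / 345 kg = 2.1304

Answer: 2.1304


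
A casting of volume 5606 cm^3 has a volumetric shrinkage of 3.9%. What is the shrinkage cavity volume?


Formula: V_shrink = V_casting * shrinkage_pct / 100
V_shrink = 5606 cm^3 * 3.9 / 100 = 218.6340 cm^3


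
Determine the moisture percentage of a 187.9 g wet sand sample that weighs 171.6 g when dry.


Formula: MC = (W_wet - W_dry) / W_wet * 100
Water mass = 187.9 - 171.6 = 16.3 g
MC = 16.3 / 187.9 * 100 = 8.6748%

8.6748%


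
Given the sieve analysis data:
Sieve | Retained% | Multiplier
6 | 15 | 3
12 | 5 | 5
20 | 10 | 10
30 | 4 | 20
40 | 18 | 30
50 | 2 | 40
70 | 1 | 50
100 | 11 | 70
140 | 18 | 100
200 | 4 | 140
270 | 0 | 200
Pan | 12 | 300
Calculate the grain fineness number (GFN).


Formula: GFN = sum(pct * multiplier) / sum(pct)
sum(pct * multiplier) = 7650
sum(pct) = 100
GFN = 7650 / 100 = 76.50

Answer: 76.50


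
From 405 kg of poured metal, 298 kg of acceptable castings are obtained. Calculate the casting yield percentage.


Formula: Casting Yield = (W_good / W_total) * 100
Yield = (298 kg / 405 kg) * 100 = 73.5802%

73.5802%


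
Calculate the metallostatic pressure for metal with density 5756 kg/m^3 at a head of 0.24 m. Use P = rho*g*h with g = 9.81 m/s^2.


Formula: P = rho * g * h
rho * g = 5756 * 9.81 = 56466.36 N/m^3
P = 56466.36 * 0.24 = 13551.9264 Pa

Final answer: 13551.9264 Pa
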